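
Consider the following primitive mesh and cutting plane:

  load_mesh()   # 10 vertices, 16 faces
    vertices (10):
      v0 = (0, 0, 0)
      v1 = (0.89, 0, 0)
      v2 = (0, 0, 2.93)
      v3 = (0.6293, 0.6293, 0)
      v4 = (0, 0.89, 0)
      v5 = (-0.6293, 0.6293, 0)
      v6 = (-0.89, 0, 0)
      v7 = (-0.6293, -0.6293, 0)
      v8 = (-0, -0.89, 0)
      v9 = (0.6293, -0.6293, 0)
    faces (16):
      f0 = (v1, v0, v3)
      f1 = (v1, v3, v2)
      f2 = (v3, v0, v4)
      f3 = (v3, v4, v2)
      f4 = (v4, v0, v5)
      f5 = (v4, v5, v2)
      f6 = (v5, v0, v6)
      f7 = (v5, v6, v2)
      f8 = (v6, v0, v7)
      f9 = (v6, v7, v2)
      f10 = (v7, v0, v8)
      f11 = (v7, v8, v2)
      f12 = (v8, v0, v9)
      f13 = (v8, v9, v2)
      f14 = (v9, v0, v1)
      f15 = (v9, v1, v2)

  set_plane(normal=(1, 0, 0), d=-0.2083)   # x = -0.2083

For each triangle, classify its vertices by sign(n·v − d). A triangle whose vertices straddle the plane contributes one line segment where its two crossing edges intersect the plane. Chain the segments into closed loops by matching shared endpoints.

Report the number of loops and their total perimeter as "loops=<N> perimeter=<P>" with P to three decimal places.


loops=1 perimeter=6.409

Straddling triangles (8 of 16):
  (v4,v0,v5) [++-] → (-0.2083, 0.2083, 0)–(-0.2083, 0.803708, 0)  len=0.5954
  (v4,v5,v2) [+-+] → (-0.2083, 0.803708, 0)–(-0.2083, 0.2083, 1.96016)  len=2.0486
  (v5,v0,v6) [-+-] → (-0.2083, 0.2083, 0)–(-0.2083, 0, 0)  len=0.2083
  (v5,v6,v2) [--+] → (-0.2083, 0, 2.24425)–(-0.2083, 0.2083, 1.96016)  len=0.3523
  (v6,v0,v7) [-+-] → (-0.2083, 0, 0)–(-0.2083, -0.2083, 0)  len=0.2083
  (v6,v7,v2) [--+] → (-0.2083, -0.2083, 1.96016)–(-0.2083, 0, 2.24425)  len=0.3523
  (v7,v0,v8) [-++] → (-0.2083, -0.2083, 0)–(-0.2083, -0.803708, 0)  len=0.5954
  (v7,v8,v2) [-++] → (-0.2083, -0.803708, 0)–(-0.2083, -0.2083, 1.96016)  len=2.0486

Chained into 1 loop(s):
  loop 1: 8 segments, perimeter = 6.4091
Total perimeter = 6.409


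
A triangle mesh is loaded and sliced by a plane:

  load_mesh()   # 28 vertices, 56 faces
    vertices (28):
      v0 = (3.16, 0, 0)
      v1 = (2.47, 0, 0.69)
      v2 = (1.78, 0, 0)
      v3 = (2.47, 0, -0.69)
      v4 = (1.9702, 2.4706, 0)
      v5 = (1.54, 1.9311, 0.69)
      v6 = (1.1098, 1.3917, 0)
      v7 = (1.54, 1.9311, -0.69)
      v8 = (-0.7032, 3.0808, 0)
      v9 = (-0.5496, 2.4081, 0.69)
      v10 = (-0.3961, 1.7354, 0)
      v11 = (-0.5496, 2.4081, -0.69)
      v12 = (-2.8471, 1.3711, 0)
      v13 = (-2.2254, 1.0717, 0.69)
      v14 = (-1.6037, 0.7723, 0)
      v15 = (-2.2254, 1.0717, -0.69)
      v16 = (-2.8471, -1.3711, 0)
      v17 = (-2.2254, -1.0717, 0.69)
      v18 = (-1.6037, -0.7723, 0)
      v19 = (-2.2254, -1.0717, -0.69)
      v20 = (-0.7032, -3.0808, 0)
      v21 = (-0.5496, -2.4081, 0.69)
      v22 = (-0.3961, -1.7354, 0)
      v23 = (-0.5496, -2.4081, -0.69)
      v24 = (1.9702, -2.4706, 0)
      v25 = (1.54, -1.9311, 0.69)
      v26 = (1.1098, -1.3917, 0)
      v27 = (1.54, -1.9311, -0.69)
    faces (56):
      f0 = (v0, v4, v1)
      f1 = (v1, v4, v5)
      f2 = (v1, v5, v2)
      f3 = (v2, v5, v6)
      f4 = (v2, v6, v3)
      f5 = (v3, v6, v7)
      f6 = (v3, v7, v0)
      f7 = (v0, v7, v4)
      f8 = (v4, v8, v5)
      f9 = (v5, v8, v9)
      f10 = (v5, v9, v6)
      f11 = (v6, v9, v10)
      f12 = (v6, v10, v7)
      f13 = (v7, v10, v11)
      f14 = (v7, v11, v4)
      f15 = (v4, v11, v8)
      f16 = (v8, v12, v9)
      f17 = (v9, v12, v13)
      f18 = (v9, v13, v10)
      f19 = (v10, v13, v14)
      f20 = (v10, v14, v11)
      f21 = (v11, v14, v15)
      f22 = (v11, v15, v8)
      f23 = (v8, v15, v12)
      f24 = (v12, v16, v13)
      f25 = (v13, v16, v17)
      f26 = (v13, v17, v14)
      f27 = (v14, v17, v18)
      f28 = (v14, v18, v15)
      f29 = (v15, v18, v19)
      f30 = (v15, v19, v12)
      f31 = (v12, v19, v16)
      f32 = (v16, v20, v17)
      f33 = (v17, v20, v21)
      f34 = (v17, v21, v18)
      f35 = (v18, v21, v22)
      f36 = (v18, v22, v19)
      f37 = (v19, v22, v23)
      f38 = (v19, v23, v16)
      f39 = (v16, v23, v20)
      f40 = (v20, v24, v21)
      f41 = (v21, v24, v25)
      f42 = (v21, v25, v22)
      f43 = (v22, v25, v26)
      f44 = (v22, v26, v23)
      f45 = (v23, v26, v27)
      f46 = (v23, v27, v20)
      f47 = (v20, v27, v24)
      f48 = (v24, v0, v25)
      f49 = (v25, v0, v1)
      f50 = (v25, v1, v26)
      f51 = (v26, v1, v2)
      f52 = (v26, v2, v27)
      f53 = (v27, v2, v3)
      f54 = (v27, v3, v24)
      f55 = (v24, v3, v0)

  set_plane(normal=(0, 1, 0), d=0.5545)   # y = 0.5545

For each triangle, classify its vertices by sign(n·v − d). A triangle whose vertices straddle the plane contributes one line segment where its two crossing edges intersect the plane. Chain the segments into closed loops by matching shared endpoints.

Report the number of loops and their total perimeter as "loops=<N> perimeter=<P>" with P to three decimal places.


Straddling triangles (16 of 56):
  (v0,v4,v1) [-+-] → (2.89296, 0.5545, 0)–(2.35783, 0.5545, 0.535137)  len=0.7568
  (v1,v4,v5) [-++] → (2.35783, 0.5545, 0.535137)–(2.20296, 0.5545, 0.69)  len=0.2190
  (v1,v5,v2) [-+-] → (2.20296, 0.5545, 0.69)–(1.71109, 0.5545, 0.198128)  len=0.6956
  (v2,v5,v6) [-++] → (1.71109, 0.5545, 0.198128)–(1.51297, 0.5545, 0)  len=0.2802
  (v2,v6,v3) [-+-] → (1.51297, 0.5545, 0)–(1.92805, 0.5545, -0.415081)  len=0.5870
  (v3,v6,v7) [-++] → (1.92805, 0.5545, -0.415081)–(2.20296, 0.5545, -0.69)  len=0.3888
  (v3,v7,v0) [-+-] → (2.20296, 0.5545, -0.69)–(2.69483, 0.5545, -0.198128)  len=0.6956
  (v0,v7,v4) [-++] → (2.69483, 0.5545, -0.198128)–(2.89296, 0.5545, 0)  len=0.2802
  (v12,v16,v13) [+-+] → (-2.8471, 0.5545, 0)–(-2.35703, 0.5545, 0.54391)  len=0.7321
  (v13,v16,v17) [+--] → (-2.35703, 0.5545, 0.54391)–(-2.2254, 0.5545, 0.69)  len=0.1966
  (v13,v17,v14) [+-+] → (-2.2254, 0.5545, 0.69)–(-1.67713, 0.5545, 0.0814978)  len=0.8191
  (v14,v17,v18) [+--] → (-1.67713, 0.5545, 0.0814978)–(-1.6037, 0.5545, 0)  len=0.1097
  (v14,v18,v15) [+-+] → (-1.6037, 0.5545, 0)–(-2.05103, 0.5545, -0.496471)  len=0.6683
  (v15,v18,v19) [+--] → (-2.05103, 0.5545, -0.496471)–(-2.2254, 0.5545, -0.69)  len=0.2605
  (v15,v19,v12) [+-+] → (-2.2254, 0.5545, -0.69)–(-2.63927, 0.5545, -0.230659)  len=0.6183
  (v12,v19,v16) [+--] → (-2.63927, 0.5545, -0.230659)–(-2.8471, 0.5545, 0)  len=0.3105

Chained into 2 loop(s):
  loop 1: 8 segments, perimeter = 3.9032
  loop 2: 8 segments, perimeter = 3.7151
Total perimeter = 7.618

loops=2 perimeter=7.618


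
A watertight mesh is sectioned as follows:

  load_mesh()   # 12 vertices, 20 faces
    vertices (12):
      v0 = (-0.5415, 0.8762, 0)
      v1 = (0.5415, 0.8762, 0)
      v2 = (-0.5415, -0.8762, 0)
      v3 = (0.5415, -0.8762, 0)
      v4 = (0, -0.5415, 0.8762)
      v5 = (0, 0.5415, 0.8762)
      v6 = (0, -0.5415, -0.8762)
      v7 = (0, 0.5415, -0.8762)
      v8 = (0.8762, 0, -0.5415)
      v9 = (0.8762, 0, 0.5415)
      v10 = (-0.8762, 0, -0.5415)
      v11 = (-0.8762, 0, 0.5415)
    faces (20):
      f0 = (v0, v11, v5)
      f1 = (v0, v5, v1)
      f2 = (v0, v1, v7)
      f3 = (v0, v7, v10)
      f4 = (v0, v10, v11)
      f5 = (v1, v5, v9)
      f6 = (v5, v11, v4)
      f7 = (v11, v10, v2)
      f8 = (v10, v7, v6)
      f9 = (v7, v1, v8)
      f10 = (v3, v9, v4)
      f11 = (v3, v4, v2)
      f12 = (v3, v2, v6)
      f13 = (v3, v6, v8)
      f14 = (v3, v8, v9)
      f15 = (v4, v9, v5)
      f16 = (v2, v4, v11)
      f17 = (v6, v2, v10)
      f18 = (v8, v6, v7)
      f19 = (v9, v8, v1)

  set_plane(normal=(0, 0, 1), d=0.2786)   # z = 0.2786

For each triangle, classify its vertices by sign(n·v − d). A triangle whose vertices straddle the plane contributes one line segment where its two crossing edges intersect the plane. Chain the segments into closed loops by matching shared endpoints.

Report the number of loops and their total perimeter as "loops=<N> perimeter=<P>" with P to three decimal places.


Straddling triangles (10 of 20):
  (v0,v11,v5) [-++] → (-0.713702, 0.425398, 0.2786)–(-0.369323, 0.769777, 0.2786)  len=0.4870
  (v0,v5,v1) [-+-] → (-0.369323, 0.769777, 0.2786)–(0.369323, 0.769777, 0.2786)  len=0.7386
  (v0,v10,v11) [--+] → (-0.8762, 0, 0.2786)–(-0.713702, 0.425398, 0.2786)  len=0.4554
  (v1,v5,v9) [-++] → (0.369323, 0.769777, 0.2786)–(0.713702, 0.425398, 0.2786)  len=0.4870
  (v11,v10,v2) [+--] → (-0.8762, 0, 0.2786)–(-0.713702, -0.425398, 0.2786)  len=0.4554
  (v3,v9,v4) [-++] → (0.713702, -0.425398, 0.2786)–(0.369323, -0.769777, 0.2786)  len=0.4870
  (v3,v4,v2) [-+-] → (0.369323, -0.769777, 0.2786)–(-0.369323, -0.769777, 0.2786)  len=0.7386
  (v3,v8,v9) [--+] → (0.8762, 0, 0.2786)–(0.713702, -0.425398, 0.2786)  len=0.4554
  (v2,v4,v11) [-++] → (-0.369323, -0.769777, 0.2786)–(-0.713702, -0.425398, 0.2786)  len=0.4870
  (v9,v8,v1) [+--] → (0.8762, 0, 0.2786)–(0.713702, 0.425398, 0.2786)  len=0.4554

Chained into 1 loop(s):
  loop 1: 10 segments, perimeter = 5.2469
Total perimeter = 5.247

loops=1 perimeter=5.247


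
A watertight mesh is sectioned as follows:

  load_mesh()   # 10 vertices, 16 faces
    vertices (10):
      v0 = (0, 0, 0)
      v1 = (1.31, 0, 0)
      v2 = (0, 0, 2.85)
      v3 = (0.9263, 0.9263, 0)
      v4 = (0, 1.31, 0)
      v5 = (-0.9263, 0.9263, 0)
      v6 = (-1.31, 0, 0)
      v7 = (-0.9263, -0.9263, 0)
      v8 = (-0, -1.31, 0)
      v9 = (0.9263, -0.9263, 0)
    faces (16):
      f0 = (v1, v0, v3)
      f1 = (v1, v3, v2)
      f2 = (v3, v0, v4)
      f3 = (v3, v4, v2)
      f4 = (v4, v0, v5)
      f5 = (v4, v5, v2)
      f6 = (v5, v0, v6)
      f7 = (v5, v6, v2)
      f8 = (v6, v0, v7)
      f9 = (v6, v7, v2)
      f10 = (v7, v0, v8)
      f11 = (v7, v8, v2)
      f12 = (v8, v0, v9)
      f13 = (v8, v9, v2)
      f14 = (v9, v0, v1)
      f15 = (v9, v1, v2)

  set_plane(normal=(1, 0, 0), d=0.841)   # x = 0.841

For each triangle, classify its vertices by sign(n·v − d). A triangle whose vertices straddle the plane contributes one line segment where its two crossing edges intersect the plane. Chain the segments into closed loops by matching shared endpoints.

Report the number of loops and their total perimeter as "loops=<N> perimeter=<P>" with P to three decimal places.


Straddling triangles (8 of 16):
  (v1,v0,v3) [+-+] → (0.841, 0, 0)–(0.841, 0.841, 0)  len=0.8410
  (v1,v3,v2) [++-] → (0.841, 0.841, 0.262447)–(0.841, 0, 1.02034)  len=1.1321
  (v3,v0,v4) [+--] → (0.841, 0.841, 0)–(0.841, 0.961634, 0)  len=0.1206
  (v3,v4,v2) [+--] → (0.841, 0.961634, 0)–(0.841, 0.841, 0.262447)  len=0.2888
  (v8,v0,v9) [--+] → (0.841, -0.841, 0)–(0.841, -0.961634, 0)  len=0.1206
  (v8,v9,v2) [-+-] → (0.841, -0.961634, 0)–(0.841, -0.841, 0.262447)  len=0.2888
  (v9,v0,v1) [+-+] → (0.841, -0.841, 0)–(0.841, 0, 0)  len=0.8410
  (v9,v1,v2) [++-] → (0.841, 0, 1.02034)–(0.841, -0.841, 0.262447)  len=1.1321

Chained into 1 loop(s):
  loop 1: 8 segments, perimeter = 4.7652
Total perimeter = 4.765

loops=1 perimeter=4.765


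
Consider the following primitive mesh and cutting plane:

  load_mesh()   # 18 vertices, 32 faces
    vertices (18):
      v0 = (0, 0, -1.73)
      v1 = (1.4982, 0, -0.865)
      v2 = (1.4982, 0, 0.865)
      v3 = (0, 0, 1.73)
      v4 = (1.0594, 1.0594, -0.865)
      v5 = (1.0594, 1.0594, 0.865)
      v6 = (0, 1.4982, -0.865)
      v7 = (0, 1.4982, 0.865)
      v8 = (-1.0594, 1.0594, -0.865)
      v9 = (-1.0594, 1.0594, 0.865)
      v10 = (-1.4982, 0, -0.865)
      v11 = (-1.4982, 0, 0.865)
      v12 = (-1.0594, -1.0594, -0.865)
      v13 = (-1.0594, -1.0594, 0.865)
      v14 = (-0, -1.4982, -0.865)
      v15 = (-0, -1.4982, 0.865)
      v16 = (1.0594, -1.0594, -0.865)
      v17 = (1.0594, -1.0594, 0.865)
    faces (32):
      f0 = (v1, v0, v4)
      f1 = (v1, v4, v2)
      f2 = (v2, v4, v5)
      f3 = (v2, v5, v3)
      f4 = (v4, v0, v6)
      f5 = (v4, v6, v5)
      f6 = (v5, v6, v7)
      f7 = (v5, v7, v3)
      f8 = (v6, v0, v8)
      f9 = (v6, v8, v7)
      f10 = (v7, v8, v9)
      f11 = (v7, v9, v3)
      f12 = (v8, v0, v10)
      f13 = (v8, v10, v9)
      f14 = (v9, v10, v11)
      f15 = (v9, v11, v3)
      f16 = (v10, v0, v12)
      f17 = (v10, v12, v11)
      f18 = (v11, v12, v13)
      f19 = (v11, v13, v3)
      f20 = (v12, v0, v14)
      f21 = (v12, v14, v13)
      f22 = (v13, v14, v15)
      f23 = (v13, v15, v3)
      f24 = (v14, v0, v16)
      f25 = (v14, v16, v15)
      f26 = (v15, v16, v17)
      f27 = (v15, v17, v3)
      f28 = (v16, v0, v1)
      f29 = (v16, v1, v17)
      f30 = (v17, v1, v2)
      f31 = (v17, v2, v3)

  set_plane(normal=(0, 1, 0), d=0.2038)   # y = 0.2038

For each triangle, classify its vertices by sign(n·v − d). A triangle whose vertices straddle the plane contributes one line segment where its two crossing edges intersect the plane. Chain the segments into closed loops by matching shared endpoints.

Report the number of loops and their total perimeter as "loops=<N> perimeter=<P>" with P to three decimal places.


Straddling triangles (12 of 32):
  (v1,v0,v4) [--+] → (0.2038, 0.2038, -1.5636)–(1.41379, 0.2038, -0.865)  len=1.3972
  (v1,v4,v2) [-+-] → (1.41379, 0.2038, -0.865)–(1.41379, 0.2038, 0.532195)  len=1.3972
  (v2,v4,v5) [-++] → (1.41379, 0.2038, 0.532195)–(1.41379, 0.2038, 0.865)  len=0.3328
  (v2,v5,v3) [-+-] → (1.41379, 0.2038, 0.865)–(0.2038, 0.2038, 1.5636)  len=1.3972
  (v4,v0,v6) [+-+] → (0.2038, 0.2038, -1.5636)–(0, 0.2038, -1.61233)  len=0.2095
  (v5,v7,v3) [++-] → (0, 0.2038, 1.61233)–(0.2038, 0.2038, 1.5636)  len=0.2095
  (v6,v0,v8) [+-+] → (0, 0.2038, -1.61233)–(-0.2038, 0.2038, -1.5636)  len=0.2095
  (v7,v9,v3) [++-] → (-0.2038, 0.2038, 1.5636)–(0, 0.2038, 1.61233)  len=0.2095
  (v8,v0,v10) [+--] → (-0.2038, 0.2038, -1.5636)–(-1.41379, 0.2038, -0.865)  len=1.3972
  (v8,v10,v9) [+-+] → (-1.41379, 0.2038, -0.865)–(-1.41379, 0.2038, -0.532195)  len=0.3328
  (v9,v10,v11) [+--] → (-1.41379, 0.2038, -0.532195)–(-1.41379, 0.2038, 0.865)  len=1.3972
  (v9,v11,v3) [+--] → (-1.41379, 0.2038, 0.865)–(-0.2038, 0.2038, 1.5636)  len=1.3972

Chained into 1 loop(s):
  loop 1: 12 segments, perimeter = 9.8869
Total perimeter = 9.887

loops=1 perimeter=9.887


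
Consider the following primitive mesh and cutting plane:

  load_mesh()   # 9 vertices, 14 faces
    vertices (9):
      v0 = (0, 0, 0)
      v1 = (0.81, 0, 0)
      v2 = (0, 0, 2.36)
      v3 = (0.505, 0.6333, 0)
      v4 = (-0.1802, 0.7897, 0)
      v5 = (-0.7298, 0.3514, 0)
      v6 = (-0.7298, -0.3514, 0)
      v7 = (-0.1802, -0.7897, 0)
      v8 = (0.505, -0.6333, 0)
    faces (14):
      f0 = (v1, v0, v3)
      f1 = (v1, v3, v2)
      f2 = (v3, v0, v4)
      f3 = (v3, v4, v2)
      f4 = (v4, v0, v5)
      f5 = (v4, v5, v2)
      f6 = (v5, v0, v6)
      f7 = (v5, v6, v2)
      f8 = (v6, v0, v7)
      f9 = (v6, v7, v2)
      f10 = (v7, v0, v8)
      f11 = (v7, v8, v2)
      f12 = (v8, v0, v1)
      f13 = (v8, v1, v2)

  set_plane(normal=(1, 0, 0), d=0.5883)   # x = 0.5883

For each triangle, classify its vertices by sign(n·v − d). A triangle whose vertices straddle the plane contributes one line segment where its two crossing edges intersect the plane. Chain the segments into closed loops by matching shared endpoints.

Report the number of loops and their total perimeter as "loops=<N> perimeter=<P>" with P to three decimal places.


loops=1 perimeter=2.507

Straddling triangles (4 of 14):
  (v1,v0,v3) [+--] → (0.5883, 0, 0)–(0.5883, 0.460336, 0)  len=0.4603
  (v1,v3,v2) [+--] → (0.5883, 0.460336, 0)–(0.5883, 0, 0.645941)  len=0.7932
  (v8,v0,v1) [--+] → (0.5883, 0, 0)–(0.5883, -0.460336, 0)  len=0.4603
  (v8,v1,v2) [-+-] → (0.5883, -0.460336, 0)–(0.5883, 0, 0.645941)  len=0.7932

Chained into 1 loop(s):
  loop 1: 4 segments, perimeter = 2.5071
Total perimeter = 2.507


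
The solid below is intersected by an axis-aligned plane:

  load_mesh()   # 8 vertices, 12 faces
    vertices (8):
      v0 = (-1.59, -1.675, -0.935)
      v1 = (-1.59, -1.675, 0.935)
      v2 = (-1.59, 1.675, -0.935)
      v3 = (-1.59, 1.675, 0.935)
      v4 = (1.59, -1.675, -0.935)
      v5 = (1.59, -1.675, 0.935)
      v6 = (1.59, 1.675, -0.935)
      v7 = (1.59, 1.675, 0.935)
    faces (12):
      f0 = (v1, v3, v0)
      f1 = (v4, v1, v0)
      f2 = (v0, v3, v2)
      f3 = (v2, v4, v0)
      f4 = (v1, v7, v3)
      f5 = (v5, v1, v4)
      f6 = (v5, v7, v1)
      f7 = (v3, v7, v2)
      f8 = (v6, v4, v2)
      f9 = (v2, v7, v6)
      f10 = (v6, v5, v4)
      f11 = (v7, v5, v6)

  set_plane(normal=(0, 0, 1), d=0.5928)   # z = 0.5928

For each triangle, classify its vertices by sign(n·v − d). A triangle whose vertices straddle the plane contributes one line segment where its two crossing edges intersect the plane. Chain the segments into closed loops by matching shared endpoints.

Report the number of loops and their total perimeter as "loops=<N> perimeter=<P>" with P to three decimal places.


Straddling triangles (8 of 12):
  (v1,v3,v0) [++-] → (-1.59, 1.06197, 0.5928)–(-1.59, -1.675, 0.5928)  len=2.7370
  (v4,v1,v0) [-+-] → (-1.00808, -1.675, 0.5928)–(-1.59, -1.675, 0.5928)  len=0.5819
  (v0,v3,v2) [-+-] → (-1.59, 1.06197, 0.5928)–(-1.59, 1.675, 0.5928)  len=0.6130
  (v5,v1,v4) [++-] → (-1.00808, -1.675, 0.5928)–(1.59, -1.675, 0.5928)  len=2.5981
  (v3,v7,v2) [++-] → (1.00808, 1.675, 0.5928)–(-1.59, 1.675, 0.5928)  len=2.5981
  (v2,v7,v6) [-+-] → (1.00808, 1.675, 0.5928)–(1.59, 1.675, 0.5928)  len=0.5819
  (v6,v5,v4) [-+-] → (1.59, -1.06197, 0.5928)–(1.59, -1.675, 0.5928)  len=0.6130
  (v7,v5,v6) [++-] → (1.59, -1.06197, 0.5928)–(1.59, 1.675, 0.5928)  len=2.7370

Chained into 1 loop(s):
  loop 1: 8 segments, perimeter = 13.0600
Total perimeter = 13.060

loops=1 perimeter=13.060


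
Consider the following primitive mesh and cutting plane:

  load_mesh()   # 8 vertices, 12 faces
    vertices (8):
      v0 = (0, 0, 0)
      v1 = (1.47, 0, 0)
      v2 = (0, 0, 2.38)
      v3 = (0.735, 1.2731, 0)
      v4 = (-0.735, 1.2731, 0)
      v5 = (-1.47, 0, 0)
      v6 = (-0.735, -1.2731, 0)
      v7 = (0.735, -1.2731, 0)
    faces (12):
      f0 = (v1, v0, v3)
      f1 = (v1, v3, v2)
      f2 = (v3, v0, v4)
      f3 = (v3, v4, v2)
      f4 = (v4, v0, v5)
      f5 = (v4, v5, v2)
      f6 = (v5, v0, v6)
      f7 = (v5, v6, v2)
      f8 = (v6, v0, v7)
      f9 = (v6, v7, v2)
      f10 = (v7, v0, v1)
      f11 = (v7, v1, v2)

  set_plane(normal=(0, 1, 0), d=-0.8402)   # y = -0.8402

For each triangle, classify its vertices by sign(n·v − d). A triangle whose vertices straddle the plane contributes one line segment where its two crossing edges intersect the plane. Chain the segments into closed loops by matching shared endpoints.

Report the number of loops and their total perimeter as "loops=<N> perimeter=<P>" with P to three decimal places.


Straddling triangles (6 of 12):
  (v5,v0,v6) [++-] → (-0.485073, -0.8402, 0)–(-0.984927, -0.8402, 0)  len=0.4999
  (v5,v6,v2) [+-+] → (-0.984927, -0.8402, 0)–(-0.485073, -0.8402, 0.809286)  len=0.9512
  (v6,v0,v7) [-+-] → (-0.485073, -0.8402, 0)–(0.485073, -0.8402, 0)  len=0.9701
  (v6,v7,v2) [--+] → (0.485073, -0.8402, 0.809286)–(-0.485073, -0.8402, 0.809286)  len=0.9701
  (v7,v0,v1) [-++] → (0.485073, -0.8402, 0)–(0.984927, -0.8402, 0)  len=0.4999
  (v7,v1,v2) [-++] → (0.984927, -0.8402, 0)–(0.485073, -0.8402, 0.809286)  len=0.9512

Chained into 1 loop(s):
  loop 1: 6 segments, perimeter = 4.8424
Total perimeter = 4.842

loops=1 perimeter=4.842


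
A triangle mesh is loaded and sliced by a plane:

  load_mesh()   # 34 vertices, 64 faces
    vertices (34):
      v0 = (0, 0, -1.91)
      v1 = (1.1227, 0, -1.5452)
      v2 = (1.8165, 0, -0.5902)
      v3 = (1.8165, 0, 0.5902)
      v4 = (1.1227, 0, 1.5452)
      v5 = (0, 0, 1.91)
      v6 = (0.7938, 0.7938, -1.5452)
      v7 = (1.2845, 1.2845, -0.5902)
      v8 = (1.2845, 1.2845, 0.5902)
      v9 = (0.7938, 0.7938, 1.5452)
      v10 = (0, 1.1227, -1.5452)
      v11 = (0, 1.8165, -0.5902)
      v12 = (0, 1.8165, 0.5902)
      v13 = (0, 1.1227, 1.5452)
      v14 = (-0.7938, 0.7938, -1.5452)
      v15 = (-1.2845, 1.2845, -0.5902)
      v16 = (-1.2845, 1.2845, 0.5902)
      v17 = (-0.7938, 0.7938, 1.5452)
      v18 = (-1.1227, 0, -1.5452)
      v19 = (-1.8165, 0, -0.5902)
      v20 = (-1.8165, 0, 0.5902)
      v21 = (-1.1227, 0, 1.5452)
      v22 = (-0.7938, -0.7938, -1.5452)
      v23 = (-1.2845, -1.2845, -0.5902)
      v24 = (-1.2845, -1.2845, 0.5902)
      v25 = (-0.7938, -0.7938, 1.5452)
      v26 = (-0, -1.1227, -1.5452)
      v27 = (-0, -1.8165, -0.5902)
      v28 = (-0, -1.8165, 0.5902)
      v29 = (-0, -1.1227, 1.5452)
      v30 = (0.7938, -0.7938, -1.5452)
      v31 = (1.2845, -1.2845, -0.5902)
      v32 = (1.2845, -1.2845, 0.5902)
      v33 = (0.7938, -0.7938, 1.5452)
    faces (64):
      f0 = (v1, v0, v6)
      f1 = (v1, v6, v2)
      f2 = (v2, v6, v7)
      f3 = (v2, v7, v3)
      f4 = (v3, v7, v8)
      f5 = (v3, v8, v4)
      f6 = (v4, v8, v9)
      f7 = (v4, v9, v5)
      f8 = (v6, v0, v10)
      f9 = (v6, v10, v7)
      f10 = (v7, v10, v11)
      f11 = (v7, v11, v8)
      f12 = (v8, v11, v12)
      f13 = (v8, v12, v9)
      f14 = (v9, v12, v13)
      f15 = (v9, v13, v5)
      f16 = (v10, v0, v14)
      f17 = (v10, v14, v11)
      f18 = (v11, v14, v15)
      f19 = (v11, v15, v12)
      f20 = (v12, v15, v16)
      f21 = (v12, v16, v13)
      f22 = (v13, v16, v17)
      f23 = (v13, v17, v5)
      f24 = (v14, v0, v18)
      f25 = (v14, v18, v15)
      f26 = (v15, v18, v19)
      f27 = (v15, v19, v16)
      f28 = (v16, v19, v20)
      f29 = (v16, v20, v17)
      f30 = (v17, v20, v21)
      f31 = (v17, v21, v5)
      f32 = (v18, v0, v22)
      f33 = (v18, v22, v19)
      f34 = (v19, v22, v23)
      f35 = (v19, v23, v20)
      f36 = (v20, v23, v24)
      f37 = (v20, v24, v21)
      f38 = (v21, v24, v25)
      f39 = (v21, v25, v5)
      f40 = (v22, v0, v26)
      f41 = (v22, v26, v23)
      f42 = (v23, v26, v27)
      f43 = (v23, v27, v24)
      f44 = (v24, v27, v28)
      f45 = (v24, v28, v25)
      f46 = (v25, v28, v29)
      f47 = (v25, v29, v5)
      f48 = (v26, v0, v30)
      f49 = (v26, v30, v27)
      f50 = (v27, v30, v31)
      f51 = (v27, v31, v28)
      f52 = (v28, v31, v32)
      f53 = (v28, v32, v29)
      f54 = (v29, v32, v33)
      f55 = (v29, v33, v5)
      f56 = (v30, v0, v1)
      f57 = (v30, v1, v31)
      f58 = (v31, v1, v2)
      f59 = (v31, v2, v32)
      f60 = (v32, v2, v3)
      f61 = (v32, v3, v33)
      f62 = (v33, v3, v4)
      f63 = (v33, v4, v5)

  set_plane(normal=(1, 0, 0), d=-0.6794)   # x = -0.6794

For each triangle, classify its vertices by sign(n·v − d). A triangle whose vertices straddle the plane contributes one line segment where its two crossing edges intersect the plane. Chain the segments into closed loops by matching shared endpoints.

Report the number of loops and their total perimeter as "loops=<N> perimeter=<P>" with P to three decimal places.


loops=1 perimeter=10.505

Straddling triangles (20 of 64):
  (v10,v0,v14) [++-] → (-0.6794, 0.6794, -1.59777)–(-0.6794, 0.8412, -1.5452)  len=0.1701
  (v10,v14,v11) [+-+] → (-0.6794, 0.8412, -1.5452)–(-0.6794, 0.941188, -1.40757)  len=0.1701
  (v11,v14,v15) [+--] → (-0.6794, 0.941188, -1.40757)–(-0.6794, 1.53511, -0.5902)  len=1.0104
  (v11,v15,v12) [+-+] → (-0.6794, 1.53511, -0.5902)–(-0.6794, 1.53511, -0.0341392)  len=0.5561
  (v12,v15,v16) [+--] → (-0.6794, 1.53511, -0.0341392)–(-0.6794, 1.53511, 0.5902)  len=0.6243
  (v12,v16,v13) [+-+] → (-0.6794, 1.53511, 0.5902)–(-0.6794, 1.20828, 1.04008)  len=0.5561
  (v13,v16,v17) [+--] → (-0.6794, 1.20828, 1.04008)–(-0.6794, 0.8412, 1.5452)  len=0.6244
  (v13,v17,v5) [+-+] → (-0.6794, 0.8412, 1.5452)–(-0.6794, 0.6794, 1.59777)  len=0.1701
  (v14,v0,v18) [-+-] → (-0.6794, 0.6794, -1.59777)–(-0.6794, 0, -1.68924)  len=0.6855
  (v17,v21,v5) [--+] → (-0.6794, 0, 1.68924)–(-0.6794, 0.6794, 1.59777)  len=0.6855
  (v18,v0,v22) [-+-] → (-0.6794, 0, -1.68924)–(-0.6794, -0.6794, -1.59777)  len=0.6855
  (v21,v25,v5) [--+] → (-0.6794, -0.6794, 1.59777)–(-0.6794, 0, 1.68924)  len=0.6855
  (v22,v0,v26) [-++] → (-0.6794, -0.6794, -1.59777)–(-0.6794, -0.8412, -1.5452)  len=0.1701
  (v22,v26,v23) [-+-] → (-0.6794, -0.8412, -1.5452)–(-0.6794, -1.20828, -1.04008)  len=0.6244
  (v23,v26,v27) [-++] → (-0.6794, -1.20828, -1.04008)–(-0.6794, -1.53511, -0.5902)  len=0.5561
  (v23,v27,v24) [-+-] → (-0.6794, -1.53511, -0.5902)–(-0.6794, -1.53511, 0.0341392)  len=0.6243
  (v24,v27,v28) [-++] → (-0.6794, -1.53511, 0.0341392)–(-0.6794, -1.53511, 0.5902)  len=0.5561
  (v24,v28,v25) [-+-] → (-0.6794, -1.53511, 0.5902)–(-0.6794, -0.941188, 1.40757)  len=1.0104
  (v25,v28,v29) [-++] → (-0.6794, -0.941188, 1.40757)–(-0.6794, -0.8412, 1.5452)  len=0.1701
  (v25,v29,v5) [-++] → (-0.6794, -0.8412, 1.5452)–(-0.6794, -0.6794, 1.59777)  len=0.1701

Chained into 1 loop(s):
  loop 1: 20 segments, perimeter = 10.5054
Total perimeter = 10.505


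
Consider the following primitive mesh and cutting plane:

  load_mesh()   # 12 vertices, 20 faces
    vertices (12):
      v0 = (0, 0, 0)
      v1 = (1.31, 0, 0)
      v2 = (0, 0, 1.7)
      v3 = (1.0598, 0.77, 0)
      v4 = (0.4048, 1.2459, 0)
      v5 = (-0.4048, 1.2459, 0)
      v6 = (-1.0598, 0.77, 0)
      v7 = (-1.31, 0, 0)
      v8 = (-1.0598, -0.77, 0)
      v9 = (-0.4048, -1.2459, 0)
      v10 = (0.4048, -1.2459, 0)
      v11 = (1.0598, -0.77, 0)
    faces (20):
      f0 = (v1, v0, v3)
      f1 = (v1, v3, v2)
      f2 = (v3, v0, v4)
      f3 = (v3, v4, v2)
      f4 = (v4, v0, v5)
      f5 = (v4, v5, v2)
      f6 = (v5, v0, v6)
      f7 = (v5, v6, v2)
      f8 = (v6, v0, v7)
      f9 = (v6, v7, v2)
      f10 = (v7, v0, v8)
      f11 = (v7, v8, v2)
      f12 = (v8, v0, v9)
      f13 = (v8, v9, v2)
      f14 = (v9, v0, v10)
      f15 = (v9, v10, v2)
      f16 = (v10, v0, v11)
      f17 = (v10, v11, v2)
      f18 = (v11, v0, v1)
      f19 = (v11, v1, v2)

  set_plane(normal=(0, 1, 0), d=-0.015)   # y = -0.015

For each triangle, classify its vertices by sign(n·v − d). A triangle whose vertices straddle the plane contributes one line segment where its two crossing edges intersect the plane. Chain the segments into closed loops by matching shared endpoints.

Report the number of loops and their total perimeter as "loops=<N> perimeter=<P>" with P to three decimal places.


loops=1 perimeter=6.869

Straddling triangles (10 of 20):
  (v7,v0,v8) [++-] → (-0.0206455, -0.015, 0)–(-1.30513, -0.015, 0)  len=1.2845
  (v7,v8,v2) [+-+] → (-1.30513, -0.015, 0)–(-0.0206455, -0.015, 1.66688)  len=2.1044
  (v8,v0,v9) [-+-] → (-0.0206455, -0.015, 0)–(-0.00487359, -0.015, 0)  len=0.0158
  (v8,v9,v2) [--+] → (-0.00487359, -0.015, 1.67953)–(-0.0206455, -0.015, 1.66688)  len=0.0202
  (v9,v0,v10) [-+-] → (-0.00487359, -0.015, 0)–(0.00487359, -0.015, 0)  len=0.0097
  (v9,v10,v2) [--+] → (0.00487359, -0.015, 1.67953)–(-0.00487359, -0.015, 1.67953)  len=0.0097
  (v10,v0,v11) [-+-] → (0.00487359, -0.015, 0)–(0.0206455, -0.015, 0)  len=0.0158
  (v10,v11,v2) [--+] → (0.0206455, -0.015, 1.66688)–(0.00487359, -0.015, 1.67953)  len=0.0202
  (v11,v0,v1) [-++] → (0.0206455, -0.015, 0)–(1.30513, -0.015, 0)  len=1.2845
  (v11,v1,v2) [-++] → (1.30513, -0.015, 0)–(0.0206455, -0.015, 1.66688)  len=2.1044

Chained into 1 loop(s):
  loop 1: 10 segments, perimeter = 6.8692
Total perimeter = 6.869


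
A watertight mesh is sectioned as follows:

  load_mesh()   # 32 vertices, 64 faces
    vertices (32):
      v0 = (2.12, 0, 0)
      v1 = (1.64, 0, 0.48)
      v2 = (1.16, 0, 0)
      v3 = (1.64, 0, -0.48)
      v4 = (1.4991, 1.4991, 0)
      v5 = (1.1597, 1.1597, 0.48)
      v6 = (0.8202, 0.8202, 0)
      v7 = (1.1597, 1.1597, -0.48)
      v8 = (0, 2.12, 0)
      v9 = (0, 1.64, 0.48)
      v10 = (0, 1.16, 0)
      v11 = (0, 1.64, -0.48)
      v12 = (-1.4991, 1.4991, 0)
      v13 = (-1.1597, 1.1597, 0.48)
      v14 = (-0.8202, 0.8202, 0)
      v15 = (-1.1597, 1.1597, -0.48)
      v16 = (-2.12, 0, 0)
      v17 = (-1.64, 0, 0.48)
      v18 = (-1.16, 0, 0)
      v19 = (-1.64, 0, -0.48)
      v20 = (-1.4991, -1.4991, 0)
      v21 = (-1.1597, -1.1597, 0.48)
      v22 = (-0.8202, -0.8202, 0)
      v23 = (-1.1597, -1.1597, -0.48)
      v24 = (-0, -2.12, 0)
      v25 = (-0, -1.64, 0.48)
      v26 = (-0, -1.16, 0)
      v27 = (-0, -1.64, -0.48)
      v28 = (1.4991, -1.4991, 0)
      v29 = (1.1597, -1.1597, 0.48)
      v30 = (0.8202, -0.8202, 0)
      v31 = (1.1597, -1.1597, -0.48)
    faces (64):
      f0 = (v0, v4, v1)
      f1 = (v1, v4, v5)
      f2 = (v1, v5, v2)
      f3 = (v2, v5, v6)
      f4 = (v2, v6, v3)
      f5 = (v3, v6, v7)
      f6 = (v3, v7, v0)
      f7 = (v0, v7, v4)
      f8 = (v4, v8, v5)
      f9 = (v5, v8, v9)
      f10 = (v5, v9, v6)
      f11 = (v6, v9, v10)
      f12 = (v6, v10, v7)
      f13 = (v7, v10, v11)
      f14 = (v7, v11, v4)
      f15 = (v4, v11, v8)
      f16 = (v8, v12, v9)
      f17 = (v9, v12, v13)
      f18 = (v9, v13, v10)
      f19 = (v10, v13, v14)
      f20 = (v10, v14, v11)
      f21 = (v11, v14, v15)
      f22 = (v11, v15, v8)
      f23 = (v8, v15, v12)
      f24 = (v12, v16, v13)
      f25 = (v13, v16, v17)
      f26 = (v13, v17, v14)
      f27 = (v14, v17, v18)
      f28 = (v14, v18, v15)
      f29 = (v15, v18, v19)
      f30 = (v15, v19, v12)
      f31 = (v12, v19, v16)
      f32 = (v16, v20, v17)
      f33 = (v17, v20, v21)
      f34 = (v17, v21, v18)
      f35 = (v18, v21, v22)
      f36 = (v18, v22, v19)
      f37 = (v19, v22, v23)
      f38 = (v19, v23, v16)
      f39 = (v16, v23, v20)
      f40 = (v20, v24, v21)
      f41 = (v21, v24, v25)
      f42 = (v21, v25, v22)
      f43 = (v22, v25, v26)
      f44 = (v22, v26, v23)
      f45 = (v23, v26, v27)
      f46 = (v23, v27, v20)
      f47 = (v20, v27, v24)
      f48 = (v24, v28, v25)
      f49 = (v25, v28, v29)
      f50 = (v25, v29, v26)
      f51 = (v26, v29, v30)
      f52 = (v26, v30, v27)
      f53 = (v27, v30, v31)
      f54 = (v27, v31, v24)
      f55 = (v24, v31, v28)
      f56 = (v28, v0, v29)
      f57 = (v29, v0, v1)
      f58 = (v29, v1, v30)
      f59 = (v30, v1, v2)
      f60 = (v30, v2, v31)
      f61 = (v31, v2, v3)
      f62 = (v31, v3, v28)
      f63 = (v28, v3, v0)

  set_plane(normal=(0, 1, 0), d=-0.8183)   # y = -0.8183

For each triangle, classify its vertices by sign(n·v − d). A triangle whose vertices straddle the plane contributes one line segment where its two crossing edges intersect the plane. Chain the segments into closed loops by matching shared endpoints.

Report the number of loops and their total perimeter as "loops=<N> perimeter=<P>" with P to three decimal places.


loops=2 perimeter=5.431

Straddling triangles (16 of 64):
  (v16,v20,v17) [+-+] → (-1.78107, -0.8183, 0)–(-1.56309, -0.8183, 0.217987)  len=0.3083
  (v17,v20,v21) [+--] → (-1.56309, -0.8183, 0.217987)–(-1.30109, -0.8183, 0.48)  len=0.3705
  (v17,v21,v18) [+-+] → (-1.30109, -0.8183, 0.48)–(-1.15979, -0.8183, 0.338694)  len=0.1998
  (v18,v21,v22) [+--] → (-1.15979, -0.8183, 0.338694)–(-0.820987, -0.8183, 0)  len=0.4791
  (v18,v22,v19) [+-+] → (-0.820987, -0.8183, 0)–(-0.822099, -0.8183, -0.00111192)  len=0.0016
  (v19,v22,v23) [+--] → (-0.822099, -0.8183, -0.00111192)–(-1.30109, -0.8183, -0.48)  len=0.6773
  (v19,v23,v16) [+-+] → (-1.30109, -0.8183, -0.48)–(-1.4424, -0.8183, -0.338694)  len=0.1998
  (v16,v23,v20) [+--] → (-1.4424, -0.8183, -0.338694)–(-1.78107, -0.8183, 0)  len=0.4790
  (v28,v0,v29) [-+-] → (1.78107, -0.8183, 0)–(1.4424, -0.8183, 0.338694)  len=0.4790
  (v29,v0,v1) [-++] → (1.4424, -0.8183, 0.338694)–(1.30109, -0.8183, 0.48)  len=0.1998
  (v29,v1,v30) [-+-] → (1.30109, -0.8183, 0.48)–(0.822099, -0.8183, 0.00111192)  len=0.6773
  (v30,v1,v2) [-++] → (0.822099, -0.8183, 0.00111192)–(0.820987, -0.8183, 0)  len=0.0016
  (v30,v2,v31) [-+-] → (0.820987, -0.8183, 0)–(1.15979, -0.8183, -0.338694)  len=0.4791
  (v31,v2,v3) [-++] → (1.15979, -0.8183, -0.338694)–(1.30109, -0.8183, -0.48)  len=0.1998
  (v31,v3,v28) [-+-] → (1.30109, -0.8183, -0.48)–(1.56309, -0.8183, -0.217987)  len=0.3705
  (v28,v3,v0) [-++] → (1.56309, -0.8183, -0.217987)–(1.78107, -0.8183, 0)  len=0.3083

Chained into 2 loop(s):
  loop 1: 8 segments, perimeter = 2.7154
  loop 2: 8 segments, perimeter = 2.7154
Total perimeter = 5.431


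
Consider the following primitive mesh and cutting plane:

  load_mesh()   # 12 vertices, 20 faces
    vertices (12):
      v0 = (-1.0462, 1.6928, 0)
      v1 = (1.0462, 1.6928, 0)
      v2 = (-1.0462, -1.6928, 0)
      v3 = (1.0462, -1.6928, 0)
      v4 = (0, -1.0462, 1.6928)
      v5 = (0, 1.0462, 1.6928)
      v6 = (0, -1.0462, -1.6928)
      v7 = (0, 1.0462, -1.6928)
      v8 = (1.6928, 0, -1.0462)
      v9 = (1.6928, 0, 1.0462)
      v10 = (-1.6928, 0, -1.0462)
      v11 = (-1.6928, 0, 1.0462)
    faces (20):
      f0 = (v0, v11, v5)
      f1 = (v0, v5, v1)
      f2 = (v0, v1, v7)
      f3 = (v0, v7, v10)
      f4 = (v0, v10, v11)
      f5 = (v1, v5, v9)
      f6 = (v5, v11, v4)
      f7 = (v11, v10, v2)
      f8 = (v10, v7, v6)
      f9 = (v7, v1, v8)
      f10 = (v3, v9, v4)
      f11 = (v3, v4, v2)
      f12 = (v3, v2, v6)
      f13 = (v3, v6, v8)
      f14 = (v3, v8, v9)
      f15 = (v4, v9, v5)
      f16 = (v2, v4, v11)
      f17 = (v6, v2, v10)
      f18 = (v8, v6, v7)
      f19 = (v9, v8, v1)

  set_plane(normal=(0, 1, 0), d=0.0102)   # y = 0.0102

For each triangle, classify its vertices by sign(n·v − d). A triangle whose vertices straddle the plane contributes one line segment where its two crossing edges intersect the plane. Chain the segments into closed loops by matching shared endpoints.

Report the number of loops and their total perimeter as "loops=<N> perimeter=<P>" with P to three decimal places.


loops=1 perimeter=11.409

Straddling triangles (10 of 20):
  (v0,v11,v5) [+-+] → (-1.6889, 0.0102, 1.0399)–(-1.6763, 0.0102, 1.0525)  len=0.0178
  (v0,v7,v10) [++-] → (-1.6763, 0.0102, -1.0525)–(-1.6889, 0.0102, -1.0399)  len=0.0178
  (v0,v10,v11) [+--] → (-1.6889, 0.0102, -1.0399)–(-1.6889, 0.0102, 1.0399)  len=2.0798
  (v1,v5,v9) [++-] → (1.6763, 0.0102, 1.0525)–(1.6889, 0.0102, 1.0399)  len=0.0178
  (v5,v11,v4) [+--] → (-1.6763, 0.0102, 1.0525)–(0, 0.0102, 1.6928)  len=1.7944
  (v10,v7,v6) [-+-] → (-1.6763, 0.0102, -1.0525)–(0, 0.0102, -1.6928)  len=1.7944
  (v7,v1,v8) [++-] → (1.6889, 0.0102, -1.0399)–(1.6763, 0.0102, -1.0525)  len=0.0178
  (v4,v9,v5) [--+] → (1.6763, 0.0102, 1.0525)–(0, 0.0102, 1.6928)  len=1.7944
  (v8,v6,v7) [--+] → (0, 0.0102, -1.6928)–(1.6763, 0.0102, -1.0525)  len=1.7944
  (v9,v8,v1) [--+] → (1.6889, 0.0102, -1.0399)–(1.6889, 0.0102, 1.0399)  len=2.0798

Chained into 1 loop(s):
  loop 1: 10 segments, perimeter = 11.4086
Total perimeter = 11.409


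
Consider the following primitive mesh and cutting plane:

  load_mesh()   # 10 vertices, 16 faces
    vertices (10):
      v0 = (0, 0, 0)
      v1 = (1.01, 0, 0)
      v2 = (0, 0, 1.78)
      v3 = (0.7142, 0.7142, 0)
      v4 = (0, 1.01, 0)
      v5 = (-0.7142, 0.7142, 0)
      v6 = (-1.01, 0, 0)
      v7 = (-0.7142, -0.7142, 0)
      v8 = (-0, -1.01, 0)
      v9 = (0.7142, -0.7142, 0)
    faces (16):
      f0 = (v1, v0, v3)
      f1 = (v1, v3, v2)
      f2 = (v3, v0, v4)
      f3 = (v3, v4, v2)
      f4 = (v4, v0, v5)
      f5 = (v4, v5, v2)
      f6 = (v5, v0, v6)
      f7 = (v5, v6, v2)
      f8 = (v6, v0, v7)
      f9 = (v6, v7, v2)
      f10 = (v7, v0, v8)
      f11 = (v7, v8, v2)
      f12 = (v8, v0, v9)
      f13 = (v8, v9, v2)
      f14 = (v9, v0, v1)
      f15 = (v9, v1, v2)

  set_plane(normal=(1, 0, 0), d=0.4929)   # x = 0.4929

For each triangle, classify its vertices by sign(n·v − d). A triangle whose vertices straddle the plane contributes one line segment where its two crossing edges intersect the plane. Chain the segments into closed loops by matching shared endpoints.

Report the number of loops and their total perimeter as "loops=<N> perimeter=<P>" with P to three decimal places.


Straddling triangles (8 of 16):
  (v1,v0,v3) [+-+] → (0.4929, 0, 0)–(0.4929, 0.4929, 0)  len=0.4929
  (v1,v3,v2) [++-] → (0.4929, 0.4929, 0.551546)–(0.4929, 0, 0.911325)  len=0.6102
  (v3,v0,v4) [+--] → (0.4929, 0.4929, 0)–(0.4929, 0.805856, 0)  len=0.3130
  (v3,v4,v2) [+--] → (0.4929, 0.805856, 0)–(0.4929, 0.4929, 0.551546)  len=0.6341
  (v8,v0,v9) [--+] → (0.4929, -0.4929, 0)–(0.4929, -0.805856, 0)  len=0.3130
  (v8,v9,v2) [-+-] → (0.4929, -0.805856, 0)–(0.4929, -0.4929, 0.551546)  len=0.6341
  (v9,v0,v1) [+-+] → (0.4929, -0.4929, 0)–(0.4929, 0, 0)  len=0.4929
  (v9,v1,v2) [++-] → (0.4929, 0, 0.911325)–(0.4929, -0.4929, 0.551546)  len=0.6102

Chained into 1 loop(s):
  loop 1: 8 segments, perimeter = 4.1005
Total perimeter = 4.100

loops=1 perimeter=4.100


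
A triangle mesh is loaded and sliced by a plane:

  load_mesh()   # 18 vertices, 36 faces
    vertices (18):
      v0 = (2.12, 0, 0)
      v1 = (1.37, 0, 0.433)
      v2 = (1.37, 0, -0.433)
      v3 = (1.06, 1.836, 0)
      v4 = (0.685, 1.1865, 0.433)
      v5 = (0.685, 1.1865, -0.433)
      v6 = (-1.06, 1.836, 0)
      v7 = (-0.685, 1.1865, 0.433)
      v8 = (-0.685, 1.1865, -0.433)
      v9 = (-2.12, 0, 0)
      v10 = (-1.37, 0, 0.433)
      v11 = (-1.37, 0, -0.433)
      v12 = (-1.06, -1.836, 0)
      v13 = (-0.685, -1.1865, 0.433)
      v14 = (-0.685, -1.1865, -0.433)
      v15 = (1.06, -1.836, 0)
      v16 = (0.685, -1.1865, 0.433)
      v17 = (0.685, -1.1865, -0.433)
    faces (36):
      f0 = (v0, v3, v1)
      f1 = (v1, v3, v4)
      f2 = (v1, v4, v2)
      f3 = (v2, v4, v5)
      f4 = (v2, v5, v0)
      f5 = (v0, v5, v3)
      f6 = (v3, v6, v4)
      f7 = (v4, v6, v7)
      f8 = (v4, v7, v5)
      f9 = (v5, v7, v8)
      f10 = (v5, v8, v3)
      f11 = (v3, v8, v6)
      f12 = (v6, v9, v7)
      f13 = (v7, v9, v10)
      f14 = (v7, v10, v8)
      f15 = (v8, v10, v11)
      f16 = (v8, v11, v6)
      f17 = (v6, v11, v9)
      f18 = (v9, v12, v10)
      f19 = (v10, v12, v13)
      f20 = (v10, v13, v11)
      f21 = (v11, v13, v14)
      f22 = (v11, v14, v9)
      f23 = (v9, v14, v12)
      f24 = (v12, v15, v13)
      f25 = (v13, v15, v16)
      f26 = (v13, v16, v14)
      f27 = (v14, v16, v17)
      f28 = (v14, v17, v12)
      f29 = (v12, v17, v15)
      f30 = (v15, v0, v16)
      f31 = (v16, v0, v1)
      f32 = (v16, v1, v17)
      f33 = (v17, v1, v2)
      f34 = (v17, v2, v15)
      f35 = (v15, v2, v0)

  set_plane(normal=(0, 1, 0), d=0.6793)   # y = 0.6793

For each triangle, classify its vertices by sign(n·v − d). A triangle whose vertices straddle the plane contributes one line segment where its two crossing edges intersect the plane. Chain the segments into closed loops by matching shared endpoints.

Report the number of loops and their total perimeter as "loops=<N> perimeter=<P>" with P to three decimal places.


Straddling triangles (12 of 36):
  (v0,v3,v1) [-+-] → (1.72781, 0.6793, 0)–(1.2553, 0.6793, 0.272795)  len=0.5456
  (v1,v3,v4) [-++] → (1.2553, 0.6793, 0.272795)–(0.977821, 0.6793, 0.433)  len=0.3204
  (v1,v4,v2) [-+-] → (0.977821, 0.6793, 0.433)–(0.977821, 0.6793, 0.062806)  len=0.3702
  (v2,v4,v5) [-++] → (0.977821, 0.6793, 0.062806)–(0.977821, 0.6793, -0.433)  len=0.4958
  (v2,v5,v0) [-+-] → (0.977821, 0.6793, -0.433)–(1.29843, 0.6793, -0.247903)  len=0.3702
  (v0,v5,v3) [-++] → (1.29843, 0.6793, -0.247903)–(1.72781, 0.6793, 0)  len=0.4958
  (v6,v9,v7) [+-+] → (-1.72781, 0.6793, 0)–(-1.29843, 0.6793, 0.247903)  len=0.4958
  (v7,v9,v10) [+--] → (-1.29843, 0.6793, 0.247903)–(-0.977821, 0.6793, 0.433)  len=0.3702
  (v7,v10,v8) [+-+] → (-0.977821, 0.6793, 0.433)–(-0.977821, 0.6793, -0.062806)  len=0.4958
  (v8,v10,v11) [+--] → (-0.977821, 0.6793, -0.062806)–(-0.977821, 0.6793, -0.433)  len=0.3702
  (v8,v11,v6) [+-+] → (-0.977821, 0.6793, -0.433)–(-1.2553, 0.6793, -0.272795)  len=0.3204
  (v6,v11,v9) [+--] → (-1.2553, 0.6793, -0.272795)–(-1.72781, 0.6793, 0)  len=0.5456

Chained into 2 loop(s):
  loop 1: 6 segments, perimeter = 2.5980
  loop 2: 6 segments, perimeter = 2.5980
Total perimeter = 5.196

loops=2 perimeter=5.196


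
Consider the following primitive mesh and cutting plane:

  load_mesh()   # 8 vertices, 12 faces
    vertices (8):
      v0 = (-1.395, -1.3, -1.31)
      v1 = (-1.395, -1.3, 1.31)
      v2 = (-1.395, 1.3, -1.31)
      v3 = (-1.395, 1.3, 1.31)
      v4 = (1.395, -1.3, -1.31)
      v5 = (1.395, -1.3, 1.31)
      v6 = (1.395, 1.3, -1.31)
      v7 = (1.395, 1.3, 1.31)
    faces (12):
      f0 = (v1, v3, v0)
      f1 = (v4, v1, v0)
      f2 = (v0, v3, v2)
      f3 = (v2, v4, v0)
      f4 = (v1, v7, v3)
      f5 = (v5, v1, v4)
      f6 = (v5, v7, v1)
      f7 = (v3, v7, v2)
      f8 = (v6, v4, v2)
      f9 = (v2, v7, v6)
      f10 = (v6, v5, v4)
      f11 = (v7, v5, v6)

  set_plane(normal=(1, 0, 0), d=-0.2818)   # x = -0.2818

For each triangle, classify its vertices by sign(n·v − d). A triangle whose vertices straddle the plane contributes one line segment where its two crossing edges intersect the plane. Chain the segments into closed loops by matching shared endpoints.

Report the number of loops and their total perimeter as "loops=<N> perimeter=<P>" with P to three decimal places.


loops=1 perimeter=10.440

Straddling triangles (8 of 12):
  (v4,v1,v0) [+--] → (-0.2818, -1.3, 0.264629)–(-0.2818, -1.3, -1.31)  len=1.5746
  (v2,v4,v0) [-+-] → (-0.2818, 0.262609, -1.31)–(-0.2818, -1.3, -1.31)  len=1.5626
  (v1,v7,v3) [-+-] → (-0.2818, -0.262609, 1.31)–(-0.2818, 1.3, 1.31)  len=1.5626
  (v5,v1,v4) [+-+] → (-0.2818, -1.3, 1.31)–(-0.2818, -1.3, 0.264629)  len=1.0454
  (v5,v7,v1) [++-] → (-0.2818, -0.262609, 1.31)–(-0.2818, -1.3, 1.31)  len=1.0374
  (v3,v7,v2) [-+-] → (-0.2818, 1.3, 1.31)–(-0.2818, 1.3, -0.264629)  len=1.5746
  (v6,v4,v2) [++-] → (-0.2818, 0.262609, -1.31)–(-0.2818, 1.3, -1.31)  len=1.0374
  (v2,v7,v6) [-++] → (-0.2818, 1.3, -0.264629)–(-0.2818, 1.3, -1.31)  len=1.0454

Chained into 1 loop(s):
  loop 1: 8 segments, perimeter = 10.4400
Total perimeter = 10.440
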